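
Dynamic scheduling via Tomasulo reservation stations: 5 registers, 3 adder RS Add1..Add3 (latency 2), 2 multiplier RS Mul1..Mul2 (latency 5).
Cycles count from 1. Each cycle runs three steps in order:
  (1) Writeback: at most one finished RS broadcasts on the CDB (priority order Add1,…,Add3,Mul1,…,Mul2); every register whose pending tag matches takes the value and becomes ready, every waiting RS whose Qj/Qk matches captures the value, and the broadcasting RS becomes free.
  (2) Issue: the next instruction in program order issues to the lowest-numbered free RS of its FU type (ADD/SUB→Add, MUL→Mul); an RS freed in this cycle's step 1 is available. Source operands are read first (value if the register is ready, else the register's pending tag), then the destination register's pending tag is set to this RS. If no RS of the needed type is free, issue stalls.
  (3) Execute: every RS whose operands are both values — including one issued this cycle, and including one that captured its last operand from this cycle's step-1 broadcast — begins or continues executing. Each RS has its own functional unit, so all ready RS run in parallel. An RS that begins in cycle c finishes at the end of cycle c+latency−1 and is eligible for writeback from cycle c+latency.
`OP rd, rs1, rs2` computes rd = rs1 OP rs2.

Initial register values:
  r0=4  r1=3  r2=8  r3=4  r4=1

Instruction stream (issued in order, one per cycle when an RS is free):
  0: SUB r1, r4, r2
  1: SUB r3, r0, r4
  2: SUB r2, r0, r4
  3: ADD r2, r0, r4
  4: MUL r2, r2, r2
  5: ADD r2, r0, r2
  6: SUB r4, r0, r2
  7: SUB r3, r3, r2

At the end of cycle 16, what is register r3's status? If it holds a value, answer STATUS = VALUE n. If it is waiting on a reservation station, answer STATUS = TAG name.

STATUS = VALUE -26

cycle 1: issue SUB r1<-Add1 // r0:4,r1:Add1,r2:8,r3:4,r4:1
cycle 2: issue SUB r3<-Add2 // r0:4,r1:Add1,r2:8,r3:Add2,r4:1
cycle 3: CDB Add1=-7; issue SUB r2<-Add1 // r0:4,r1:-7,r2:Add1,r3:Add2,r4:1
cycle 4: CDB Add2=3; issue ADD r2<-Add2 // r0:4,r1:-7,r2:Add2,r3:3,r4:1
cycle 5: CDB Add1=3; issue MUL r2<-Mul1 // r0:4,r1:-7,r2:Mul1,r3:3,r4:1
cycle 6: CDB Add2=5; issue ADD r2<-Add1 // r0:4,r1:-7,r2:Add1,r3:3,r4:1
cycle 7: issue SUB r4<-Add2 // r0:4,r1:-7,r2:Add1,r3:3,r4:Add2
cycle 8: issue SUB r3<-Add3 // r0:4,r1:-7,r2:Add1,r3:Add3,r4:Add2
cycle 9: - // r0:4,r1:-7,r2:Add1,r3:Add3,r4:Add2
cycle 10: - // r0:4,r1:-7,r2:Add1,r3:Add3,r4:Add2
cycle 11: CDB Mul1=25 // r0:4,r1:-7,r2:Add1,r3:Add3,r4:Add2
cycle 12: - // r0:4,r1:-7,r2:Add1,r3:Add3,r4:Add2
cycle 13: CDB Add1=29 // r0:4,r1:-7,r2:29,r3:Add3,r4:Add2
cycle 14: - // r0:4,r1:-7,r2:29,r3:Add3,r4:Add2
cycle 15: CDB Add2=-25 // r0:4,r1:-7,r2:29,r3:Add3,r4:-25
cycle 16: CDB Add3=-26 // r0:4,r1:-7,r2:29,r3:-26,r4:-25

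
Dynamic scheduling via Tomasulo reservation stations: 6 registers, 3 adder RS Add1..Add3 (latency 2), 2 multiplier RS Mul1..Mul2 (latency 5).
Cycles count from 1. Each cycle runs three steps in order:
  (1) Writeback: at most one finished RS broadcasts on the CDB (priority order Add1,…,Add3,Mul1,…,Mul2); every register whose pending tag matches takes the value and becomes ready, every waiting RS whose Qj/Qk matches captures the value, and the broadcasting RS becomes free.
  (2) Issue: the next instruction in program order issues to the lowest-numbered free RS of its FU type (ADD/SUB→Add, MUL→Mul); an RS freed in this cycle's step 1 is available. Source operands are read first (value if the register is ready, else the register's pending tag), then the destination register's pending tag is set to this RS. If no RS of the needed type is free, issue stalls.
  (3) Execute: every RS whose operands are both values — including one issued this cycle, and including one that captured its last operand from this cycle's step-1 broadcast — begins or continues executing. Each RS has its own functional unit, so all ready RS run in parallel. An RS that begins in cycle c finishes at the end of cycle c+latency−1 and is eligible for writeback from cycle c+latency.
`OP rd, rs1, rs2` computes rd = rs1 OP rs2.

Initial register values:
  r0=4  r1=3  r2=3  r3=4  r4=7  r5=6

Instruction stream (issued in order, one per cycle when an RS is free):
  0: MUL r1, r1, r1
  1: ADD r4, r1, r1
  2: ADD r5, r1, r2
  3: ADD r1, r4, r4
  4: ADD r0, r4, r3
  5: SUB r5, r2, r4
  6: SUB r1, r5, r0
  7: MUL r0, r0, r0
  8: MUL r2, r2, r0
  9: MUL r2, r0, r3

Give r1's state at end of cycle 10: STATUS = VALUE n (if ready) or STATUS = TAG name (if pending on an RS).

cycle 1: issue MUL r1<-Mul1 // r0:4,r1:Mul1,r2:3,r3:4,r4:7,r5:6
cycle 2: issue ADD r4<-Add1 // r0:4,r1:Mul1,r2:3,r3:4,r4:Add1,r5:6
cycle 3: issue ADD r5<-Add2 // r0:4,r1:Mul1,r2:3,r3:4,r4:Add1,r5:Add2
cycle 4: issue ADD r1<-Add3 // r0:4,r1:Add3,r2:3,r3:4,r4:Add1,r5:Add2
cycle 5: stall // r0:4,r1:Add3,r2:3,r3:4,r4:Add1,r5:Add2
cycle 6: CDB Mul1=9; stall // r0:4,r1:Add3,r2:3,r3:4,r4:Add1,r5:Add2
cycle 7: stall // r0:4,r1:Add3,r2:3,r3:4,r4:Add1,r5:Add2
cycle 8: CDB Add1=18; issue ADD r0<-Add1 // r0:Add1,r1:Add3,r2:3,r3:4,r4:18,r5:Add2
cycle 9: CDB Add2=12; issue SUB r5<-Add2 // r0:Add1,r1:Add3,r2:3,r3:4,r4:18,r5:Add2
cycle 10: CDB Add1=22; issue SUB r1<-Add1 // r0:22,r1:Add1,r2:3,r3:4,r4:18,r5:Add2

STATUS = TAG Add1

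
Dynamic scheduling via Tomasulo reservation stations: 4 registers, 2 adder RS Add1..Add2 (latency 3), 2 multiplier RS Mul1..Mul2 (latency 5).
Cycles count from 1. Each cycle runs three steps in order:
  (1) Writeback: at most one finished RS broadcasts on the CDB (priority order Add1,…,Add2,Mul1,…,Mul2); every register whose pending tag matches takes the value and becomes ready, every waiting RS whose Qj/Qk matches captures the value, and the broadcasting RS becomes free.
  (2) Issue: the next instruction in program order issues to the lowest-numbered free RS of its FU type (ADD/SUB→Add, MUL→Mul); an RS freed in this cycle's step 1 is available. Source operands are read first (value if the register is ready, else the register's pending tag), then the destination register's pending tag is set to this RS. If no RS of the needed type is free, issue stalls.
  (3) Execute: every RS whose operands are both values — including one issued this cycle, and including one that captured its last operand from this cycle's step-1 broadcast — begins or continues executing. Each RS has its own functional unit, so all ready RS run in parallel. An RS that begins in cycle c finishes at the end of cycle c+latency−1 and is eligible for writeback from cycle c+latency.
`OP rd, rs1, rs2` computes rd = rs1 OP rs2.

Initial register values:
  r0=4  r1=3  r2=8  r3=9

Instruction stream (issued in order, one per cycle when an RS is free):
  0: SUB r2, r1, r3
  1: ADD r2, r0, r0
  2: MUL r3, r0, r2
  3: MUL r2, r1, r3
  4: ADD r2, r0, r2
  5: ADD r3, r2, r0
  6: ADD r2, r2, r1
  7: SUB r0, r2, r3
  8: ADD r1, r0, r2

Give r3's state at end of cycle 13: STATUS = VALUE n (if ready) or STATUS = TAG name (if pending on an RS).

STATUS = TAG Add2

  c1: issue SUB r2<-Add1  regs: r0:4,r1:3,r2:Add1,r3:9
  c2: issue ADD r2<-Add2  regs: r0:4,r1:3,r2:Add2,r3:9
  c3: issue MUL r3<-Mul1  regs: r0:4,r1:3,r2:Add2,r3:Mul1
  c4: CDB Add1=-6; issue MUL r2<-Mul2  regs: r0:4,r1:3,r2:Mul2,r3:Mul1
  c5: CDB Add2=8; issue ADD r2<-Add1  regs: r0:4,r1:3,r2:Add1,r3:Mul1
  c6: issue ADD r3<-Add2  regs: r0:4,r1:3,r2:Add1,r3:Add2
  c7: stall  regs: r0:4,r1:3,r2:Add1,r3:Add2
  c8: stall  regs: r0:4,r1:3,r2:Add1,r3:Add2
  c9: stall  regs: r0:4,r1:3,r2:Add1,r3:Add2
  c10: CDB Mul1=32; stall  regs: r0:4,r1:3,r2:Add1,r3:Add2
  c11: stall  regs: r0:4,r1:3,r2:Add1,r3:Add2
  c12: stall  regs: r0:4,r1:3,r2:Add1,r3:Add2
  c13: stall  regs: r0:4,r1:3,r2:Add1,r3:Add2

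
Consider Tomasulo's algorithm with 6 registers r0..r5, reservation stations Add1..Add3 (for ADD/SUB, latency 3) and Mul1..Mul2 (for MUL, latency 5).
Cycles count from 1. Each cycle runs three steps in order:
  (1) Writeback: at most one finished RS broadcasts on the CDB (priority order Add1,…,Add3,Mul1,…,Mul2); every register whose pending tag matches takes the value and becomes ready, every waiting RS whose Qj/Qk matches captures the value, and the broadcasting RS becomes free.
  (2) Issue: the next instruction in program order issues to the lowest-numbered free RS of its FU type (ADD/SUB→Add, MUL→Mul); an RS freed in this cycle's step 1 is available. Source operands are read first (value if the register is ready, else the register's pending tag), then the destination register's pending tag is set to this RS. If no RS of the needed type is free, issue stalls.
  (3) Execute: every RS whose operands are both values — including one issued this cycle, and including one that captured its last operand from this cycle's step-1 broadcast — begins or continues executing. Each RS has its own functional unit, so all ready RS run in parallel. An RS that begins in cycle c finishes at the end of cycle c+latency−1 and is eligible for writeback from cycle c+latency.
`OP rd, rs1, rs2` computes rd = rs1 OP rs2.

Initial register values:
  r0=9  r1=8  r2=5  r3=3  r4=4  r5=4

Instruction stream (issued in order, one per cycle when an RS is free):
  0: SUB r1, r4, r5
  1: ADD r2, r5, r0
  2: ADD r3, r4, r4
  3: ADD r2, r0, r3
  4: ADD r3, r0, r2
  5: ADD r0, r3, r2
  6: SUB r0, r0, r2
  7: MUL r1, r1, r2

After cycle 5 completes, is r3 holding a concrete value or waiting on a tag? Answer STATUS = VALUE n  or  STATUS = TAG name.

cycle 1: issue SUB r1<-Add1 // r0:9,r1:Add1,r2:5,r3:3,r4:4,r5:4
cycle 2: issue ADD r2<-Add2 // r0:9,r1:Add1,r2:Add2,r3:3,r4:4,r5:4
cycle 3: issue ADD r3<-Add3 // r0:9,r1:Add1,r2:Add2,r3:Add3,r4:4,r5:4
cycle 4: CDB Add1=0; issue ADD r2<-Add1 // r0:9,r1:0,r2:Add1,r3:Add3,r4:4,r5:4
cycle 5: CDB Add2=13; issue ADD r3<-Add2 // r0:9,r1:0,r2:Add1,r3:Add2,r4:4,r5:4

STATUS = TAG Add2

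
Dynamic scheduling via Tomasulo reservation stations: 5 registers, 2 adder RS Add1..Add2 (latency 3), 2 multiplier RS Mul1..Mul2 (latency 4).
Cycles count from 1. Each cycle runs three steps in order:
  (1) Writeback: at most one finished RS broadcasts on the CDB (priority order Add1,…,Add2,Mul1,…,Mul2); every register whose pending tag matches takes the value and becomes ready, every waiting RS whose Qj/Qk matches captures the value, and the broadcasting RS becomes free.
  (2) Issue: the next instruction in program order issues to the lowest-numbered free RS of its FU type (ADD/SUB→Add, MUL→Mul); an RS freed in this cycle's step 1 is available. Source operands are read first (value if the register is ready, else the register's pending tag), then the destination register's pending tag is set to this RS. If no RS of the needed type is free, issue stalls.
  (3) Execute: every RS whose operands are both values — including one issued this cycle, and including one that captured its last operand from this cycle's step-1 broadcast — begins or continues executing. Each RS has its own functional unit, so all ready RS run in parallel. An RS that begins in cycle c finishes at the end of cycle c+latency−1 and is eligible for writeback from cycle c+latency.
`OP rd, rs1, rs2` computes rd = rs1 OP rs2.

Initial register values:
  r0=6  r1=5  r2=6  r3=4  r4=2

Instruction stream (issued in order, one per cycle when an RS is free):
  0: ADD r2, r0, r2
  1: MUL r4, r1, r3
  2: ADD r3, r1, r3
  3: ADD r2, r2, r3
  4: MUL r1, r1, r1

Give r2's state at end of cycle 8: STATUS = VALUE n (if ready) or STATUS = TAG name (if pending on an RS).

c1: issue ADD r2<-Add1 | r0:6,r1:5,r2:Add1,r3:4,r4:2
c2: issue MUL r4<-Mul1 | r0:6,r1:5,r2:Add1,r3:4,r4:Mul1
c3: issue ADD r3<-Add2 | r0:6,r1:5,r2:Add1,r3:Add2,r4:Mul1
c4: CDB Add1=12; issue ADD r2<-Add1 | r0:6,r1:5,r2:Add1,r3:Add2,r4:Mul1
c5: issue MUL r1<-Mul2 | r0:6,r1:Mul2,r2:Add1,r3:Add2,r4:Mul1
c6: CDB Add2=9 | r0:6,r1:Mul2,r2:Add1,r3:9,r4:Mul1
c7: CDB Mul1=20 | r0:6,r1:Mul2,r2:Add1,r3:9,r4:20
c8: - | r0:6,r1:Mul2,r2:Add1,r3:9,r4:20

STATUS = TAG Add1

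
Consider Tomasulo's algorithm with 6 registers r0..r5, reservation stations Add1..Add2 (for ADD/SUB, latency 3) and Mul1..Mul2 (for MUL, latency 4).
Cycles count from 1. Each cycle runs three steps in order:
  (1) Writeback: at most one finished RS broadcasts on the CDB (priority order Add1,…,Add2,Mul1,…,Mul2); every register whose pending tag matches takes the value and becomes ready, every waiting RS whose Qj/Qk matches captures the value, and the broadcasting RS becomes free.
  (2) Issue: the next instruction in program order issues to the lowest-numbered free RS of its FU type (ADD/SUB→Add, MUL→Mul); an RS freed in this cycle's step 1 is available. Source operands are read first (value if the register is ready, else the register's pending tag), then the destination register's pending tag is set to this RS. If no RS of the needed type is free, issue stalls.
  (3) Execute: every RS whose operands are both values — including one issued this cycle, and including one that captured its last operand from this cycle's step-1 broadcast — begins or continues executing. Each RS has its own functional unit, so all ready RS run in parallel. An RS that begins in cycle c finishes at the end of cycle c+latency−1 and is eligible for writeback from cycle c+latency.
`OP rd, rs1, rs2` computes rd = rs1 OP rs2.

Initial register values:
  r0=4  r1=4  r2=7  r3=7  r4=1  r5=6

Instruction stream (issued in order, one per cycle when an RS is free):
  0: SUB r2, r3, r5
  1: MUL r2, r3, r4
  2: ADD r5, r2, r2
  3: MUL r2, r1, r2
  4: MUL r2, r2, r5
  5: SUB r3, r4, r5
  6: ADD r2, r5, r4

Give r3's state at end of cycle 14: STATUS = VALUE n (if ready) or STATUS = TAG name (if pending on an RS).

STATUS = VALUE -13

  c1: issue SUB r2<-Add1  regs: r0:4,r1:4,r2:Add1,r3:7,r4:1,r5:6
  c2: issue MUL r2<-Mul1  regs: r0:4,r1:4,r2:Mul1,r3:7,r4:1,r5:6
  c3: issue ADD r5<-Add2  regs: r0:4,r1:4,r2:Mul1,r3:7,r4:1,r5:Add2
  c4: CDB Add1=1; issue MUL r2<-Mul2  regs: r0:4,r1:4,r2:Mul2,r3:7,r4:1,r5:Add2
  c5: stall  regs: r0:4,r1:4,r2:Mul2,r3:7,r4:1,r5:Add2
  c6: CDB Mul1=7; issue MUL r2<-Mul1  regs: r0:4,r1:4,r2:Mul1,r3:7,r4:1,r5:Add2
  c7: issue SUB r3<-Add1  regs: r0:4,r1:4,r2:Mul1,r3:Add1,r4:1,r5:Add2
  c8: stall  regs: r0:4,r1:4,r2:Mul1,r3:Add1,r4:1,r5:Add2
  c9: CDB Add2=14; issue ADD r2<-Add2  regs: r0:4,r1:4,r2:Add2,r3:Add1,r4:1,r5:14
  c10: CDB Mul2=28  regs: r0:4,r1:4,r2:Add2,r3:Add1,r4:1,r5:14
  c11: -  regs: r0:4,r1:4,r2:Add2,r3:Add1,r4:1,r5:14
  c12: CDB Add1=-13  regs: r0:4,r1:4,r2:Add2,r3:-13,r4:1,r5:14
  c13: CDB Add2=15  regs: r0:4,r1:4,r2:15,r3:-13,r4:1,r5:14
  c14: CDB Mul1=392  regs: r0:4,r1:4,r2:15,r3:-13,r4:1,r5:14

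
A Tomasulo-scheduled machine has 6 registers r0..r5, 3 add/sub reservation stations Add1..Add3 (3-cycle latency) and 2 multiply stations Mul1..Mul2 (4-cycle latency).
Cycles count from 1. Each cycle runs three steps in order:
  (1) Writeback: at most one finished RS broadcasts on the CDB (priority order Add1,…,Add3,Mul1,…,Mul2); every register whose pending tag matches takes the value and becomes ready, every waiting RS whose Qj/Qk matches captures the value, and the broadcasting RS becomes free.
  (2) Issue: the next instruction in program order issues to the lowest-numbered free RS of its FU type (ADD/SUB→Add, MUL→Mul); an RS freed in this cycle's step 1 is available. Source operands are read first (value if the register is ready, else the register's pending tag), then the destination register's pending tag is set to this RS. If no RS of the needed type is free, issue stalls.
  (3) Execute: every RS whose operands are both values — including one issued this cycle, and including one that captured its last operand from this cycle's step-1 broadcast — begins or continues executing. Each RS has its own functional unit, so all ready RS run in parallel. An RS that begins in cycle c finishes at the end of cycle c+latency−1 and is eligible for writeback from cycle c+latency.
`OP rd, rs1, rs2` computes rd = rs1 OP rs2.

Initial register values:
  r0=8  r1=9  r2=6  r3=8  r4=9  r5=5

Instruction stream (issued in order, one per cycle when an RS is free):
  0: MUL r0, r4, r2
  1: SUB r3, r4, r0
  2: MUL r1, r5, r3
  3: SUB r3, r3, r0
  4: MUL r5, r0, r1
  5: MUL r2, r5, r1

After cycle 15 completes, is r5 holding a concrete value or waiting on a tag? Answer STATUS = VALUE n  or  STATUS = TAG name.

  c1: issue MUL r0<-Mul1  regs: r0:Mul1,r1:9,r2:6,r3:8,r4:9,r5:5
  c2: issue SUB r3<-Add1  regs: r0:Mul1,r1:9,r2:6,r3:Add1,r4:9,r5:5
  c3: issue MUL r1<-Mul2  regs: r0:Mul1,r1:Mul2,r2:6,r3:Add1,r4:9,r5:5
  c4: issue SUB r3<-Add2  regs: r0:Mul1,r1:Mul2,r2:6,r3:Add2,r4:9,r5:5
  c5: CDB Mul1=54; issue MUL r5<-Mul1  regs: r0:54,r1:Mul2,r2:6,r3:Add2,r4:9,r5:Mul1
  c6: stall  regs: r0:54,r1:Mul2,r2:6,r3:Add2,r4:9,r5:Mul1
  c7: stall  regs: r0:54,r1:Mul2,r2:6,r3:Add2,r4:9,r5:Mul1
  c8: CDB Add1=-45; stall  regs: r0:54,r1:Mul2,r2:6,r3:Add2,r4:9,r5:Mul1
  c9: stall  regs: r0:54,r1:Mul2,r2:6,r3:Add2,r4:9,r5:Mul1
  c10: stall  regs: r0:54,r1:Mul2,r2:6,r3:Add2,r4:9,r5:Mul1
  c11: CDB Add2=-99; stall  regs: r0:54,r1:Mul2,r2:6,r3:-99,r4:9,r5:Mul1
  c12: CDB Mul2=-225; issue MUL r2<-Mul2  regs: r0:54,r1:-225,r2:Mul2,r3:-99,r4:9,r5:Mul1
  c13: -  regs: r0:54,r1:-225,r2:Mul2,r3:-99,r4:9,r5:Mul1
  c14: -  regs: r0:54,r1:-225,r2:Mul2,r3:-99,r4:9,r5:Mul1
  c15: -  regs: r0:54,r1:-225,r2:Mul2,r3:-99,r4:9,r5:Mul1

STATUS = TAG Mul1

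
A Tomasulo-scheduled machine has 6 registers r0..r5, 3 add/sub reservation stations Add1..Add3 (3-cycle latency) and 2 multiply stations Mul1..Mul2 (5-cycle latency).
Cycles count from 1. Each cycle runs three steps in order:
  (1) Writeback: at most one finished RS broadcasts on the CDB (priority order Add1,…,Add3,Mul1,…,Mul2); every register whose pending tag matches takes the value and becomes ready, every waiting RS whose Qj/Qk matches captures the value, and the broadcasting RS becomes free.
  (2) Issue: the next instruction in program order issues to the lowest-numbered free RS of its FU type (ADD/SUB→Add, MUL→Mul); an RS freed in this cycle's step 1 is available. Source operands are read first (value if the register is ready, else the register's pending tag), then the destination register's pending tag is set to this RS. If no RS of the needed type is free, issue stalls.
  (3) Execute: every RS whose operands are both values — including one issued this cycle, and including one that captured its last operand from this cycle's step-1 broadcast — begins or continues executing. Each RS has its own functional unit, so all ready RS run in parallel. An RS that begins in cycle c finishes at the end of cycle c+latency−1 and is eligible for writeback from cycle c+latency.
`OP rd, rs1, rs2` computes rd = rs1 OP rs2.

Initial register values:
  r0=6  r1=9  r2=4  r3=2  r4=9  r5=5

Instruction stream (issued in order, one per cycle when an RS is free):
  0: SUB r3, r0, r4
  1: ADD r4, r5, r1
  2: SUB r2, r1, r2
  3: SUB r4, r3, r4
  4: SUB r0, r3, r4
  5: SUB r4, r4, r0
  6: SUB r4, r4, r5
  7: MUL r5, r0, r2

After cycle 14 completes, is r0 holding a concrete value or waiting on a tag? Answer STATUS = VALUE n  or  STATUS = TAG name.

c1: issue SUB r3<-Add1 | r0:6,r1:9,r2:4,r3:Add1,r4:9,r5:5
c2: issue ADD r4<-Add2 | r0:6,r1:9,r2:4,r3:Add1,r4:Add2,r5:5
c3: issue SUB r2<-Add3 | r0:6,r1:9,r2:Add3,r3:Add1,r4:Add2,r5:5
c4: CDB Add1=-3; issue SUB r4<-Add1 | r0:6,r1:9,r2:Add3,r3:-3,r4:Add1,r5:5
c5: CDB Add2=14; issue SUB r0<-Add2 | r0:Add2,r1:9,r2:Add3,r3:-3,r4:Add1,r5:5
c6: CDB Add3=5; issue SUB r4<-Add3 | r0:Add2,r1:9,r2:5,r3:-3,r4:Add3,r5:5
c7: stall | r0:Add2,r1:9,r2:5,r3:-3,r4:Add3,r5:5
c8: CDB Add1=-17; issue SUB r4<-Add1 | r0:Add2,r1:9,r2:5,r3:-3,r4:Add1,r5:5
c9: issue MUL r5<-Mul1 | r0:Add2,r1:9,r2:5,r3:-3,r4:Add1,r5:Mul1
c10: - | r0:Add2,r1:9,r2:5,r3:-3,r4:Add1,r5:Mul1
c11: CDB Add2=14 | r0:14,r1:9,r2:5,r3:-3,r4:Add1,r5:Mul1
c12: - | r0:14,r1:9,r2:5,r3:-3,r4:Add1,r5:Mul1
c13: - | r0:14,r1:9,r2:5,r3:-3,r4:Add1,r5:Mul1
c14: CDB Add3=-31 | r0:14,r1:9,r2:5,r3:-3,r4:Add1,r5:Mul1

STATUS = VALUE 14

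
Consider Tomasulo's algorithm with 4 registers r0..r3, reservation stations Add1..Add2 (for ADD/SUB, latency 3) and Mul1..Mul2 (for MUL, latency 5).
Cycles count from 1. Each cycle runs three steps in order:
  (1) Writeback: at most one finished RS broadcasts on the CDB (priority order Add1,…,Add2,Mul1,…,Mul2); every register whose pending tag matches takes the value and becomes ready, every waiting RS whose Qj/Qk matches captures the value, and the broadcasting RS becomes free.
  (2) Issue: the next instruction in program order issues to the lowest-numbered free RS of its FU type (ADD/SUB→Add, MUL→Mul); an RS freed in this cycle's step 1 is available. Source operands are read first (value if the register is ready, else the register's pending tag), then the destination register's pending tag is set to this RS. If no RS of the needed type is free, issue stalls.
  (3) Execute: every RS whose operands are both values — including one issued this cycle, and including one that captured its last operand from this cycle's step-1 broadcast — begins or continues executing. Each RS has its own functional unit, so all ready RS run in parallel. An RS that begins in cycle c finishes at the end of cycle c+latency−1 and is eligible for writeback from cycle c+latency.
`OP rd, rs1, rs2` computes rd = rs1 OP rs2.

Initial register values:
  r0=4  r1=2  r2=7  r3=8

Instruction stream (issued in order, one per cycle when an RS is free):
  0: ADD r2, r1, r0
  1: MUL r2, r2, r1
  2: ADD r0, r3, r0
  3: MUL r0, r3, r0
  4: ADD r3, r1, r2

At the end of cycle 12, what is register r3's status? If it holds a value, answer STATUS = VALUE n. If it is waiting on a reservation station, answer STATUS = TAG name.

STATUS = VALUE 14

cycle 1: issue ADD r2<-Add1 // r0:4,r1:2,r2:Add1,r3:8
cycle 2: issue MUL r2<-Mul1 // r0:4,r1:2,r2:Mul1,r3:8
cycle 3: issue ADD r0<-Add2 // r0:Add2,r1:2,r2:Mul1,r3:8
cycle 4: CDB Add1=6; issue MUL r0<-Mul2 // r0:Mul2,r1:2,r2:Mul1,r3:8
cycle 5: issue ADD r3<-Add1 // r0:Mul2,r1:2,r2:Mul1,r3:Add1
cycle 6: CDB Add2=12 // r0:Mul2,r1:2,r2:Mul1,r3:Add1
cycle 7: - // r0:Mul2,r1:2,r2:Mul1,r3:Add1
cycle 8: - // r0:Mul2,r1:2,r2:Mul1,r3:Add1
cycle 9: CDB Mul1=12 // r0:Mul2,r1:2,r2:12,r3:Add1
cycle 10: - // r0:Mul2,r1:2,r2:12,r3:Add1
cycle 11: CDB Mul2=96 // r0:96,r1:2,r2:12,r3:Add1
cycle 12: CDB Add1=14 // r0:96,r1:2,r2:12,r3:14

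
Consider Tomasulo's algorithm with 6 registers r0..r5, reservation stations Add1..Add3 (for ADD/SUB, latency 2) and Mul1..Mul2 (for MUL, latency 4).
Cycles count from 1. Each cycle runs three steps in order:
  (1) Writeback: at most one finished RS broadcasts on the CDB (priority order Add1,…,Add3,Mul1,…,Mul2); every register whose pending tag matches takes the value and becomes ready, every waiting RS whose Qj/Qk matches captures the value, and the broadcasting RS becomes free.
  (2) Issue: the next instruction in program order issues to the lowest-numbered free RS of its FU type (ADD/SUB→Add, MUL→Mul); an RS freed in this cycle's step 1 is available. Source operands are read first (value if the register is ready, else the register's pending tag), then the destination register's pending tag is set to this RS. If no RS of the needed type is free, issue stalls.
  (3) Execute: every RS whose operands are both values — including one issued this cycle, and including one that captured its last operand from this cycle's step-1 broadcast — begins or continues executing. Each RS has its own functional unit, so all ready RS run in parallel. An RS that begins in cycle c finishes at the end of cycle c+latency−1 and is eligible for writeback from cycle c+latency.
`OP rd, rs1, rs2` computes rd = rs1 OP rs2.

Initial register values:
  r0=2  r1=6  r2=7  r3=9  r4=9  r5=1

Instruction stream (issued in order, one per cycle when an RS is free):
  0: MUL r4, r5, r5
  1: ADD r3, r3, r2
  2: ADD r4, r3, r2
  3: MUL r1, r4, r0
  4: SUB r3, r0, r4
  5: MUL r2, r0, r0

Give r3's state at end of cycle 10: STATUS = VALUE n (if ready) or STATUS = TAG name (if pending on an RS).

c1: issue MUL r4<-Mul1 | r0:2,r1:6,r2:7,r3:9,r4:Mul1,r5:1
c2: issue ADD r3<-Add1 | r0:2,r1:6,r2:7,r3:Add1,r4:Mul1,r5:1
c3: issue ADD r4<-Add2 | r0:2,r1:6,r2:7,r3:Add1,r4:Add2,r5:1
c4: CDB Add1=16; issue MUL r1<-Mul2 | r0:2,r1:Mul2,r2:7,r3:16,r4:Add2,r5:1
c5: CDB Mul1=1; issue SUB r3<-Add1 | r0:2,r1:Mul2,r2:7,r3:Add1,r4:Add2,r5:1
c6: CDB Add2=23; issue MUL r2<-Mul1 | r0:2,r1:Mul2,r2:Mul1,r3:Add1,r4:23,r5:1
c7: - | r0:2,r1:Mul2,r2:Mul1,r3:Add1,r4:23,r5:1
c8: CDB Add1=-21 | r0:2,r1:Mul2,r2:Mul1,r3:-21,r4:23,r5:1
c9: - | r0:2,r1:Mul2,r2:Mul1,r3:-21,r4:23,r5:1
c10: CDB Mul1=4 | r0:2,r1:Mul2,r2:4,r3:-21,r4:23,r5:1

STATUS = VALUE -21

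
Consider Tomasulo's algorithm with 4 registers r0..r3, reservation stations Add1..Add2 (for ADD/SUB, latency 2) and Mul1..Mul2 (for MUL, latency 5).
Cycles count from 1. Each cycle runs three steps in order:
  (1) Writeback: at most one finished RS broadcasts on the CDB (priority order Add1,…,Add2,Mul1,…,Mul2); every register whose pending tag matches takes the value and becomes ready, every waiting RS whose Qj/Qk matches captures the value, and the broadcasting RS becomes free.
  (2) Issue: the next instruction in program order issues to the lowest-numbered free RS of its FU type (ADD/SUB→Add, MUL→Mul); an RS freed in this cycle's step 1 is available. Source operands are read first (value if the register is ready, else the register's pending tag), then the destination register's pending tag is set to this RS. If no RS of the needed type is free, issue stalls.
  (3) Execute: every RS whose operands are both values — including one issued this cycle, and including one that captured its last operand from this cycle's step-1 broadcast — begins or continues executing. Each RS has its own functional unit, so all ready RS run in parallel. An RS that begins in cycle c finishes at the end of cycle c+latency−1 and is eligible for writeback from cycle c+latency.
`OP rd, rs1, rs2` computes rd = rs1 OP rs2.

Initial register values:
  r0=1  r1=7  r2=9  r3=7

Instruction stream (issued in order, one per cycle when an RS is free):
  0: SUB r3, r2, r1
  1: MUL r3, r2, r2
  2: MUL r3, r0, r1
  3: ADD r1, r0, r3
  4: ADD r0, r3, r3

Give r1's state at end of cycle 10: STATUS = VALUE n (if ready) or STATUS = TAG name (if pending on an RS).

  c1: issue SUB r3<-Add1  regs: r0:1,r1:7,r2:9,r3:Add1
  c2: issue MUL r3<-Mul1  regs: r0:1,r1:7,r2:9,r3:Mul1
  c3: CDB Add1=2; issue MUL r3<-Mul2  regs: r0:1,r1:7,r2:9,r3:Mul2
  c4: issue ADD r1<-Add1  regs: r0:1,r1:Add1,r2:9,r3:Mul2
  c5: issue ADD r0<-Add2  regs: r0:Add2,r1:Add1,r2:9,r3:Mul2
  c6: -  regs: r0:Add2,r1:Add1,r2:9,r3:Mul2
  c7: CDB Mul1=81  regs: r0:Add2,r1:Add1,r2:9,r3:Mul2
  c8: CDB Mul2=7  regs: r0:Add2,r1:Add1,r2:9,r3:7
  c9: -  regs: r0:Add2,r1:Add1,r2:9,r3:7
  c10: CDB Add1=8  regs: r0:Add2,r1:8,r2:9,r3:7

STATUS = VALUE 8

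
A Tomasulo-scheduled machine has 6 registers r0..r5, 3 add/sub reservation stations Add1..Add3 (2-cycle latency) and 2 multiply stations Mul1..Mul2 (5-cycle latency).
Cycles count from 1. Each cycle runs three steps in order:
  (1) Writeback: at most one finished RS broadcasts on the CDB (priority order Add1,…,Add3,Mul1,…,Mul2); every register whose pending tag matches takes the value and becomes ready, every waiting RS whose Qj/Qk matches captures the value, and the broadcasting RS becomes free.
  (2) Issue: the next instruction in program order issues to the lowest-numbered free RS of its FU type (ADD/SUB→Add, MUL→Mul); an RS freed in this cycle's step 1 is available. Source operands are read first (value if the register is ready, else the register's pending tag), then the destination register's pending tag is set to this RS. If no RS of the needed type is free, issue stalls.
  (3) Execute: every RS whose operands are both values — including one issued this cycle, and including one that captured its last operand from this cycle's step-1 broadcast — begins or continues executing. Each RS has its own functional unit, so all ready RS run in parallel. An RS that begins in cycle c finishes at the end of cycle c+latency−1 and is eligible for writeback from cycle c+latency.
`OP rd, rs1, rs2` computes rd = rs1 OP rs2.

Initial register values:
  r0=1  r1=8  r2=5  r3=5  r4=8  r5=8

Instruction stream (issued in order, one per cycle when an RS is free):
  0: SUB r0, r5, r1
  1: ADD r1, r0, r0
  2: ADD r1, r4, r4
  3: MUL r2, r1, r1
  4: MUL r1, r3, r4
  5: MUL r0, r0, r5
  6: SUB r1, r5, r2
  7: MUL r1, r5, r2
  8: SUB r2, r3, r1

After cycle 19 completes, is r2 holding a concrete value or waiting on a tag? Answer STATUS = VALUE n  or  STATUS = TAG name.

c1: issue SUB r0<-Add1 | r0:Add1,r1:8,r2:5,r3:5,r4:8,r5:8
c2: issue ADD r1<-Add2 | r0:Add1,r1:Add2,r2:5,r3:5,r4:8,r5:8
c3: CDB Add1=0; issue ADD r1<-Add1 | r0:0,r1:Add1,r2:5,r3:5,r4:8,r5:8
c4: issue MUL r2<-Mul1 | r0:0,r1:Add1,r2:Mul1,r3:5,r4:8,r5:8
c5: CDB Add1=16; issue MUL r1<-Mul2 | r0:0,r1:Mul2,r2:Mul1,r3:5,r4:8,r5:8
c6: CDB Add2=0; stall | r0:0,r1:Mul2,r2:Mul1,r3:5,r4:8,r5:8
c7: stall | r0:0,r1:Mul2,r2:Mul1,r3:5,r4:8,r5:8
c8: stall | r0:0,r1:Mul2,r2:Mul1,r3:5,r4:8,r5:8
c9: stall | r0:0,r1:Mul2,r2:Mul1,r3:5,r4:8,r5:8
c10: CDB Mul1=256; issue MUL r0<-Mul1 | r0:Mul1,r1:Mul2,r2:256,r3:5,r4:8,r5:8
c11: CDB Mul2=40; issue SUB r1<-Add1 | r0:Mul1,r1:Add1,r2:256,r3:5,r4:8,r5:8
c12: issue MUL r1<-Mul2 | r0:Mul1,r1:Mul2,r2:256,r3:5,r4:8,r5:8
c13: CDB Add1=-248; issue SUB r2<-Add1 | r0:Mul1,r1:Mul2,r2:Add1,r3:5,r4:8,r5:8
c14: - | r0:Mul1,r1:Mul2,r2:Add1,r3:5,r4:8,r5:8
c15: CDB Mul1=0 | r0:0,r1:Mul2,r2:Add1,r3:5,r4:8,r5:8
c16: - | r0:0,r1:Mul2,r2:Add1,r3:5,r4:8,r5:8
c17: CDB Mul2=2048 | r0:0,r1:2048,r2:Add1,r3:5,r4:8,r5:8
c18: - | r0:0,r1:2048,r2:Add1,r3:5,r4:8,r5:8
c19: CDB Add1=-2043 | r0:0,r1:2048,r2:-2043,r3:5,r4:8,r5:8

STATUS = VALUE -2043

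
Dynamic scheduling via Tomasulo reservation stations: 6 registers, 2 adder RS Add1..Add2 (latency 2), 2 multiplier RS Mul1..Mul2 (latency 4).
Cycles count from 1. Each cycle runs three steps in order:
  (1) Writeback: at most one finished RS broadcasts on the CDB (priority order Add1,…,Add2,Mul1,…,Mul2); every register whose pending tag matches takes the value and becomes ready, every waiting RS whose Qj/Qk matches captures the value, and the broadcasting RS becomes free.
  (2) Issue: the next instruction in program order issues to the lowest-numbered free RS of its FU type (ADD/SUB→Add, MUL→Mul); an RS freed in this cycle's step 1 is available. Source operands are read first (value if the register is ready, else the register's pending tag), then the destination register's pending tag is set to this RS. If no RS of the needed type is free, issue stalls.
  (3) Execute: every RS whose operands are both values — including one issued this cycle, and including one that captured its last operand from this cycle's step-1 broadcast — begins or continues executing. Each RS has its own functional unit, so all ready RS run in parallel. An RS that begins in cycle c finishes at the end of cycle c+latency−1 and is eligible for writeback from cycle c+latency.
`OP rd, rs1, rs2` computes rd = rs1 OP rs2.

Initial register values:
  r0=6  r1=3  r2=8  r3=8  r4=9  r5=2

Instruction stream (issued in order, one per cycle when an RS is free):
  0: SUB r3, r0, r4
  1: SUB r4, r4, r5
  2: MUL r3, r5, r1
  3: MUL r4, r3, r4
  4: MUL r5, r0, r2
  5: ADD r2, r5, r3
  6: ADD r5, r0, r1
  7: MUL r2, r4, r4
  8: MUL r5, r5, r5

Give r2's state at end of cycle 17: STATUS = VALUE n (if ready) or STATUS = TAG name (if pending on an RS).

  c1: issue SUB r3<-Add1  regs: r0:6,r1:3,r2:8,r3:Add1,r4:9,r5:2
  c2: issue SUB r4<-Add2  regs: r0:6,r1:3,r2:8,r3:Add1,r4:Add2,r5:2
  c3: CDB Add1=-3; issue MUL r3<-Mul1  regs: r0:6,r1:3,r2:8,r3:Mul1,r4:Add2,r5:2
  c4: CDB Add2=7; issue MUL r4<-Mul2  regs: r0:6,r1:3,r2:8,r3:Mul1,r4:Mul2,r5:2
  c5: stall  regs: r0:6,r1:3,r2:8,r3:Mul1,r4:Mul2,r5:2
  c6: stall  regs: r0:6,r1:3,r2:8,r3:Mul1,r4:Mul2,r5:2
  c7: CDB Mul1=6; issue MUL r5<-Mul1  regs: r0:6,r1:3,r2:8,r3:6,r4:Mul2,r5:Mul1
  c8: issue ADD r2<-Add1  regs: r0:6,r1:3,r2:Add1,r3:6,r4:Mul2,r5:Mul1
  c9: issue ADD r5<-Add2  regs: r0:6,r1:3,r2:Add1,r3:6,r4:Mul2,r5:Add2
  c10: stall  regs: r0:6,r1:3,r2:Add1,r3:6,r4:Mul2,r5:Add2
  c11: CDB Add2=9; stall  regs: r0:6,r1:3,r2:Add1,r3:6,r4:Mul2,r5:9
  c12: CDB Mul1=48; issue MUL r2<-Mul1  regs: r0:6,r1:3,r2:Mul1,r3:6,r4:Mul2,r5:9
  c13: CDB Mul2=42; issue MUL r5<-Mul2  regs: r0:6,r1:3,r2:Mul1,r3:6,r4:42,r5:Mul2
  c14: CDB Add1=54  regs: r0:6,r1:3,r2:Mul1,r3:6,r4:42,r5:Mul2
  c15: -  regs: r0:6,r1:3,r2:Mul1,r3:6,r4:42,r5:Mul2
  c16: -  regs: r0:6,r1:3,r2:Mul1,r3:6,r4:42,r5:Mul2
  c17: CDB Mul1=1764  regs: r0:6,r1:3,r2:1764,r3:6,r4:42,r5:Mul2

STATUS = VALUE 1764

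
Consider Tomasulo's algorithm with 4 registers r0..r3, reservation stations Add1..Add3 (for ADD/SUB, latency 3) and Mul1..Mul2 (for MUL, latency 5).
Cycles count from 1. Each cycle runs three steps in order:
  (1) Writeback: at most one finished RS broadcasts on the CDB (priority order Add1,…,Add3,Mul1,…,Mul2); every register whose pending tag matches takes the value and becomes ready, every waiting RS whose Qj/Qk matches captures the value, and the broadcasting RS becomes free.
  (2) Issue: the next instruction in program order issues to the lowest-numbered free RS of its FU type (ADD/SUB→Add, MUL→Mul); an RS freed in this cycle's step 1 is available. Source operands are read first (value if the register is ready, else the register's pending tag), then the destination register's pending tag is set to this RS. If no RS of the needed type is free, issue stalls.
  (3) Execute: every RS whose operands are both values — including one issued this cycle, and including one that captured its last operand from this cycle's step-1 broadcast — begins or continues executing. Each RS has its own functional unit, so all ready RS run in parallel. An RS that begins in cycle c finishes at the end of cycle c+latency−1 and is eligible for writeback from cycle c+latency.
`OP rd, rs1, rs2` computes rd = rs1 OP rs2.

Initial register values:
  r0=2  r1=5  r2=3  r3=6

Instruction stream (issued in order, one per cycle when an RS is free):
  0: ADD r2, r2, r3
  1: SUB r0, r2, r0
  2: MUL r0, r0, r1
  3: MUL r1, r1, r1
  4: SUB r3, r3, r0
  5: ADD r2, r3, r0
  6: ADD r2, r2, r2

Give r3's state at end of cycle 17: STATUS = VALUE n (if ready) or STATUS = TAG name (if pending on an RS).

STATUS = VALUE -29

  c1: issue ADD r2<-Add1  regs: r0:2,r1:5,r2:Add1,r3:6
  c2: issue SUB r0<-Add2  regs: r0:Add2,r1:5,r2:Add1,r3:6
  c3: issue MUL r0<-Mul1  regs: r0:Mul1,r1:5,r2:Add1,r3:6
  c4: CDB Add1=9; issue MUL r1<-Mul2  regs: r0:Mul1,r1:Mul2,r2:9,r3:6
  c5: issue SUB r3<-Add1  regs: r0:Mul1,r1:Mul2,r2:9,r3:Add1
  c6: issue ADD r2<-Add3  regs: r0:Mul1,r1:Mul2,r2:Add3,r3:Add1
  c7: CDB Add2=7; issue ADD r2<-Add2  regs: r0:Mul1,r1:Mul2,r2:Add2,r3:Add1
  c8: -  regs: r0:Mul1,r1:Mul2,r2:Add2,r3:Add1
  c9: CDB Mul2=25  regs: r0:Mul1,r1:25,r2:Add2,r3:Add1
  c10: -  regs: r0:Mul1,r1:25,r2:Add2,r3:Add1
  c11: -  regs: r0:Mul1,r1:25,r2:Add2,r3:Add1
  c12: CDB Mul1=35  regs: r0:35,r1:25,r2:Add2,r3:Add1
  c13: -  regs: r0:35,r1:25,r2:Add2,r3:Add1
  c14: -  regs: r0:35,r1:25,r2:Add2,r3:Add1
  c15: CDB Add1=-29  regs: r0:35,r1:25,r2:Add2,r3:-29
  c16: -  regs: r0:35,r1:25,r2:Add2,r3:-29
  c17: -  regs: r0:35,r1:25,r2:Add2,r3:-29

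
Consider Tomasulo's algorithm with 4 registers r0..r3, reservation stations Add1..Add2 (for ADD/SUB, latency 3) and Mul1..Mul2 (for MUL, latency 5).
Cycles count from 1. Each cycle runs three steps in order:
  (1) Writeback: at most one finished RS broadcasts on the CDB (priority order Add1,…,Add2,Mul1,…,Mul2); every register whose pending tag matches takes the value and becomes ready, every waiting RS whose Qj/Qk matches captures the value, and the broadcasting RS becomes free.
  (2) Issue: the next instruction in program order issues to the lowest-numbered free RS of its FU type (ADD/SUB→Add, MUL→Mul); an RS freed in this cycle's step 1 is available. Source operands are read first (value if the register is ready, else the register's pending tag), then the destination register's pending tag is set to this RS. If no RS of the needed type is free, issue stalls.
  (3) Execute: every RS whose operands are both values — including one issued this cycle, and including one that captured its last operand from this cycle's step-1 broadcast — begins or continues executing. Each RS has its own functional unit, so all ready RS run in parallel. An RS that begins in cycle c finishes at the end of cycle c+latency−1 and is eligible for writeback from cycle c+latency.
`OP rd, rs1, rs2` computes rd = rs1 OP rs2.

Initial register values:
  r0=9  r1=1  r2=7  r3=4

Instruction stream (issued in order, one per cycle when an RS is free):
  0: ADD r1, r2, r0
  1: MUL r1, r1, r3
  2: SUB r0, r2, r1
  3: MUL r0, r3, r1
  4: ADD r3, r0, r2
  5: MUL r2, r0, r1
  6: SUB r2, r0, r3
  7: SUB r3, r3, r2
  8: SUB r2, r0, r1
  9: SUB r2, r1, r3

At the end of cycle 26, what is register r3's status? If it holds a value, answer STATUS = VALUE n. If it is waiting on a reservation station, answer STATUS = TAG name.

STATUS = VALUE 270

  c1: issue ADD r1<-Add1  regs: r0:9,r1:Add1,r2:7,r3:4
  c2: issue MUL r1<-Mul1  regs: r0:9,r1:Mul1,r2:7,r3:4
  c3: issue SUB r0<-Add2  regs: r0:Add2,r1:Mul1,r2:7,r3:4
  c4: CDB Add1=16; issue MUL r0<-Mul2  regs: r0:Mul2,r1:Mul1,r2:7,r3:4
  c5: issue ADD r3<-Add1  regs: r0:Mul2,r1:Mul1,r2:7,r3:Add1
  c6: stall  regs: r0:Mul2,r1:Mul1,r2:7,r3:Add1
  c7: stall  regs: r0:Mul2,r1:Mul1,r2:7,r3:Add1
  c8: stall  regs: r0:Mul2,r1:Mul1,r2:7,r3:Add1
  c9: CDB Mul1=64; issue MUL r2<-Mul1  regs: r0:Mul2,r1:64,r2:Mul1,r3:Add1
  c10: stall  regs: r0:Mul2,r1:64,r2:Mul1,r3:Add1
  c11: stall  regs: r0:Mul2,r1:64,r2:Mul1,r3:Add1
  c12: CDB Add2=-57; issue SUB r2<-Add2  regs: r0:Mul2,r1:64,r2:Add2,r3:Add1
  c13: stall  regs: r0:Mul2,r1:64,r2:Add2,r3:Add1
  c14: CDB Mul2=256; stall  regs: r0:256,r1:64,r2:Add2,r3:Add1
  c15: stall  regs: r0:256,r1:64,r2:Add2,r3:Add1
  c16: stall  regs: r0:256,r1:64,r2:Add2,r3:Add1
  c17: CDB Add1=263; issue SUB r3<-Add1  regs: r0:256,r1:64,r2:Add2,r3:Add1
  c18: stall  regs: r0:256,r1:64,r2:Add2,r3:Add1
  c19: CDB Mul1=16384; stall  regs: r0:256,r1:64,r2:Add2,r3:Add1
  c20: CDB Add2=-7; issue SUB r2<-Add2  regs: r0:256,r1:64,r2:Add2,r3:Add1
  c21: stall  regs: r0:256,r1:64,r2:Add2,r3:Add1
  c22: stall  regs: r0:256,r1:64,r2:Add2,r3:Add1
  c23: CDB Add1=270; issue SUB r2<-Add1  regs: r0:256,r1:64,r2:Add1,r3:270
  c24: CDB Add2=192  regs: r0:256,r1:64,r2:Add1,r3:270
  c25: -  regs: r0:256,r1:64,r2:Add1,r3:270
  c26: CDB Add1=-206  regs: r0:256,r1:64,r2:-206,r3:270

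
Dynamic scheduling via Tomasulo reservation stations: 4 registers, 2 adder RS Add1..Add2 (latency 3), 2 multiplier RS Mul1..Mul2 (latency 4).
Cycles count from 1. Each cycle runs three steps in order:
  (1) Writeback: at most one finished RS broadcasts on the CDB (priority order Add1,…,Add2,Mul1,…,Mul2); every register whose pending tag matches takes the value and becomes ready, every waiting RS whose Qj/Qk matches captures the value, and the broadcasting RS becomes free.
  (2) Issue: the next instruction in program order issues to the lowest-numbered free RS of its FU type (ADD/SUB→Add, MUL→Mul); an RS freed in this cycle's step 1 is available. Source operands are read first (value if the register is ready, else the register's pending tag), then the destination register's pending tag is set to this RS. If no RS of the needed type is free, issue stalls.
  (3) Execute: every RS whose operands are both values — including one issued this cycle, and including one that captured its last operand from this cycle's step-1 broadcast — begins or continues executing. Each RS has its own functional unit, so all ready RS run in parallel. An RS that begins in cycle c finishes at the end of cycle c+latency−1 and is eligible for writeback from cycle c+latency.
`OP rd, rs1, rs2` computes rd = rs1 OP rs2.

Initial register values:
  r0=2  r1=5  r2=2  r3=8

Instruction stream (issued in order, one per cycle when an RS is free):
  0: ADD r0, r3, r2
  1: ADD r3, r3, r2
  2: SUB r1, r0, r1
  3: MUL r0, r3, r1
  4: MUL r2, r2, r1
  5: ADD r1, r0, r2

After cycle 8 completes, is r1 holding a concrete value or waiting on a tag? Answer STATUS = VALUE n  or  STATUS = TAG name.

STATUS = TAG Add1

c1: issue ADD r0<-Add1 | r0:Add1,r1:5,r2:2,r3:8
c2: issue ADD r3<-Add2 | r0:Add1,r1:5,r2:2,r3:Add2
c3: stall | r0:Add1,r1:5,r2:2,r3:Add2
c4: CDB Add1=10; issue SUB r1<-Add1 | r0:10,r1:Add1,r2:2,r3:Add2
c5: CDB Add2=10; issue MUL r0<-Mul1 | r0:Mul1,r1:Add1,r2:2,r3:10
c6: issue MUL r2<-Mul2 | r0:Mul1,r1:Add1,r2:Mul2,r3:10
c7: CDB Add1=5; issue ADD r1<-Add1 | r0:Mul1,r1:Add1,r2:Mul2,r3:10
c8: - | r0:Mul1,r1:Add1,r2:Mul2,r3:10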